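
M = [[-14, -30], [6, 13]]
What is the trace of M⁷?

tr M = -1 and det M = -2, so the characteristic polynomial is λ² − (-1)λ + (-2) with roots 1 and -2.
Eigenvectors give P = [[-2, -5], [1, 2]] with P⁻¹ = [[2, 5], [-1, -2]], and M = P·diag(1, -2)·P⁻¹.
Then M⁷ = P·diag(1, -128)·P⁻¹ = [[-2, 640], [1, -256]] · [[2, 5], [-1, -2]] = [[-644, -1290], [258, 517]].

-127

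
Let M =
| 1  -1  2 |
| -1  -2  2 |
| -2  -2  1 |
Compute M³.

M² = [[-2, -3, 2], [-3, 1, -4], [-2, 4, -7]]
M³ = [[-3, 4, -8], [4, 9, -8], [8, 8, -3]]

[[-3, 4, -8], [4, 9, -8], [8, 8, -3]]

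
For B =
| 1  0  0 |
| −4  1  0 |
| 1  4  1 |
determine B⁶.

B = I + N where N = [[0, 0, 0], [−4, 0, 0], [1, 4, 0]] is strictly lower-triangular, so N³ = 0.
(I + N)⁶ = I + 6·N + 15·N² = [[1, 0, 0], [−24, 1, 0], [−234, 24, 1]].

[[1, 0, 0], [−24, 1, 0], [−234, 24, 1]]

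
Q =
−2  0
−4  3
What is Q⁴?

Q² = [[4, 0], [−4, 9]]
Q³ = [[−8, 0], [−28, 27]]
Q⁴ = [[16, 0], [−52, 81]]

[[16, 0], [−52, 81]]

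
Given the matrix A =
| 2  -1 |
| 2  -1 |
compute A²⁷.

A² = A (a projection; rank 1, trace 1), so A²⁷ = A.

[[2, -1], [2, -1]]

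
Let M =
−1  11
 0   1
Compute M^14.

[[1, 0], [0, 1]]

M² = I (check: tr M = 0 and det M = −1), so M^14 = I since 14 is even.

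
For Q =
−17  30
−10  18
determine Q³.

tr Q = 1 and det Q = −6, so the characteristic polynomial is λ² − (1)λ + (−6) with roots 3 and −2.
Eigenvectors give P = [[3, 2], [2, 1]] with P⁻¹ = [[−1, 2], [2, −3]], and Q = P·diag(3, −2)·P⁻¹.
Then Q³ = P·diag(27, −8)·P⁻¹ = [[81, −16], [54, −8]] · [[−1, 2], [2, −3]] = [[−113, 210], [−70, 132]].

[[−113, 210], [−70, 132]]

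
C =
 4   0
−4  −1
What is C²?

[[16, 0], [−12, 1]]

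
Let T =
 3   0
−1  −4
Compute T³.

[[27, 0], [−13, −64]]

T² = [[9, 0], [1, 16]]
T³ = [[27, 0], [−13, −64]]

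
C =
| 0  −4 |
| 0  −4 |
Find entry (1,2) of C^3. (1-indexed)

−64

C^2 = [[0, 16], [0, 16]]
C^3 = [[0, −64], [0, −64]]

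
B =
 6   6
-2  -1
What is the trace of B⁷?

2315

tr B = 5 and det B = 6, so the characteristic polynomial is λ² − (5)λ + (6) with roots 3 and 2.
Eigenvectors give P = [[-2, 3], [1, -2]] with P⁻¹ = [[-2, -3], [-1, -2]], and B = P·diag(3, 2)·P⁻¹.
Then B⁷ = P·diag(2187, 128)·P⁻¹ = [[-4374, 384], [2187, -256]] · [[-2, -3], [-1, -2]] = [[8364, 12354], [-4118, -6049]].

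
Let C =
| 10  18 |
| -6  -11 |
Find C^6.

[[-188, -378], [126, 253]]

tr C = -1 and det C = -2, so the characteristic polynomial is λ² − (-1)λ + (-2) with roots 1 and -2.
Eigenvectors give P = [[-2, 3], [1, -2]] with P⁻¹ = [[-2, -3], [-1, -2]], and C = P·diag(1, -2)·P⁻¹.
Then C^6 = P·diag(1, 64)·P⁻¹ = [[-2, 192], [1, -128]] · [[-2, -3], [-1, -2]] = [[-188, -378], [126, 253]].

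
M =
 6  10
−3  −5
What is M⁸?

M² = M (a projection; rank 1, trace 1), so M⁸ = M.

[[6, 10], [−3, −5]]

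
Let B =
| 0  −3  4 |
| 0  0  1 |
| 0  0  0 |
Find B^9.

[[0, 0, 0], [0, 0, 0], [0, 0, 0]]

B is strictly triangular, hence nilpotent: B^3 = 0, so B^9 = 0.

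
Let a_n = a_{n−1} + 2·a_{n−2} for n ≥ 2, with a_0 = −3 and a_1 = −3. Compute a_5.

With companion matrix T = [[1, 2], [1, 0]], [a_n, a_{n−1}]ᵀ = T·[a_{n−1}, a_{n−2}]ᵀ, so [a_5, a_4]ᵀ = T⁴·[a_1, a_0]ᵀ.
T⁴ = [[11, 10], [5, 6]], giving [a_5, a_4]ᵀ = [[−63], [−33]].

−63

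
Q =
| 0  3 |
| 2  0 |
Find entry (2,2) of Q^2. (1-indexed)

6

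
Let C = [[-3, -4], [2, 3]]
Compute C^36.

C² = I (check: tr C = 0 and det C = -1), so C^36 = I since 36 is even.

[[1, 0], [0, 1]]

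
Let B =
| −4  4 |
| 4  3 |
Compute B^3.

B^2 = [[32, −4], [−4, 25]]
B^3 = [[−144, 116], [116, 59]]

[[−144, 116], [116, 59]]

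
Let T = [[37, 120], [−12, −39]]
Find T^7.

tr T = −2 and det T = −3, so the characteristic polynomial is λ² − (−2)λ + (−3) with roots −3 and 1.
Eigenvectors give P = [[−3, 10], [1, −3]] with P⁻¹ = [[3, 10], [1, 3]], and T = P·diag(−3, 1)·P⁻¹.
Then T^7 = P·diag(−2187, 1)·P⁻¹ = [[6561, 10], [−2187, −3]] · [[3, 10], [1, 3]] = [[19693, 65640], [−6564, −21879]].

[[19693, 65640], [−6564, −21879]]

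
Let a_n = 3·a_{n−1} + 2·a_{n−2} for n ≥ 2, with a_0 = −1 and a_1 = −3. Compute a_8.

−22363

With companion matrix B = [[3, 2], [1, 0]], [a_n, a_{n−1}]ᵀ = B·[a_{n−1}, a_{n−2}]ᵀ, so [a_8, a_7]ᵀ = B⁷·[a_1, a_0]ᵀ.
B⁷ = [[6279, 3526], [1763, 990]], giving [a_8, a_7]ᵀ = [[−22363], [−6279]].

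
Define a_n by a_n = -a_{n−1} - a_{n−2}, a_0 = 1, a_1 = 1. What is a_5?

-2

With companion matrix B = [[-1, -1], [1, 0]], [a_n, a_{n−1}]ᵀ = B·[a_{n−1}, a_{n−2}]ᵀ, so [a_5, a_4]ᵀ = B⁴·[a_1, a_0]ᵀ.
B⁴ = [[-1, -1], [1, 0]], giving [a_5, a_4]ᵀ = [[-2], [1]].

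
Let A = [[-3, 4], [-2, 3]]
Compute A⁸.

[[1, 0], [0, 1]]

A² = I (check: tr A = 0 and det A = -1), so A⁸ = I since 8 is even.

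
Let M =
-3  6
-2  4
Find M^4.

[[-3, 6], [-2, 4]]

M² = M (a projection; rank 1, trace 1), so M^4 = M.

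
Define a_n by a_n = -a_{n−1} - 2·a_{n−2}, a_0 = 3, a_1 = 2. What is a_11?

-20

With companion matrix T = [[-1, -2], [1, 0]], [a_n, a_{n−1}]ᵀ = T·[a_{n−1}, a_{n−2}]ᵀ, so [a_11, a_10]ᵀ = T¹⁰·[a_1, a_0]ᵀ.
T¹⁰ = [[23, -22], [11, 34]], giving [a_11, a_10]ᵀ = [[-20], [124]].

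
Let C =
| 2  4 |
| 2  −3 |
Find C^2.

[[12, −4], [−2, 17]]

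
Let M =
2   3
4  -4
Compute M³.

[[8, 72], [96, -136]]

M² = [[16, -6], [-8, 28]]
M³ = [[8, 72], [96, -136]]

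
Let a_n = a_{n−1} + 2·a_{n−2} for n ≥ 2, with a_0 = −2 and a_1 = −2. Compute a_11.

With companion matrix B = [[1, 2], [1, 0]], [a_n, a_{n−1}]ᵀ = B·[a_{n−1}, a_{n−2}]ᵀ, so [a_11, a_10]ᵀ = B¹⁰·[a_1, a_0]ᵀ.
B¹⁰ = [[683, 682], [341, 342]], giving [a_11, a_10]ᵀ = [[−2730], [−1366]].

−2730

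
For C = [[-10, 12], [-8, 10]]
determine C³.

tr C = 0 and det C = -4, so the characteristic polynomial is λ² − (0)λ + (-4) with roots 2 and -2.
Eigenvectors give P = [[1, -3], [1, -2]] with P⁻¹ = [[-2, 3], [-1, 1]], and C = P·diag(2, -2)·P⁻¹.
Then C³ = P·diag(8, -8)·P⁻¹ = [[8, 24], [8, 16]] · [[-2, 3], [-1, 1]] = [[-40, 48], [-32, 40]].

[[-40, 48], [-32, 40]]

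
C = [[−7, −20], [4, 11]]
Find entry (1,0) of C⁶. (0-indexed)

tr C = 4 and det C = 3, so the characteristic polynomial is λ² − (4)λ + (3) with roots 1 and 3.
Eigenvectors give P = [[−5, −2], [2, 1]] with P⁻¹ = [[−1, −2], [2, 5]], and C = P·diag(1, 3)·P⁻¹.
Then C⁶ = P·diag(1, 729)·P⁻¹ = [[−5, −1458], [2, 729]] · [[−1, −2], [2, 5]] = [[−2911, −7280], [1456, 3641]].

1456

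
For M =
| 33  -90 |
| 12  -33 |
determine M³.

[[297, -810], [108, -297]]

tr M = 0 and det M = -9, so the characteristic polynomial is λ² − (0)λ + (-9) with roots 3 and -3.
Eigenvectors give P = [[3, -5], [1, -2]] with P⁻¹ = [[2, -5], [1, -3]], and M = P·diag(3, -3)·P⁻¹.
Then M³ = P·diag(27, -27)·P⁻¹ = [[81, 135], [27, 54]] · [[2, -5], [1, -3]] = [[297, -810], [108, -297]].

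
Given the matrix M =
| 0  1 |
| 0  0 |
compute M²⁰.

[[0, 0], [0, 0]]

M is strictly triangular, hence nilpotent: M² = 0, so M²⁰ = 0.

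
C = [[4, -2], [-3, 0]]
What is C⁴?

[[580, -224], [-336, 132]]

C² = [[22, -8], [-12, 6]]
C³ = [[112, -44], [-66, 24]]
C⁴ = [[580, -224], [-336, 132]]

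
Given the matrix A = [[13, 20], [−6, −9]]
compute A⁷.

[[13117, 21860], [−6558, −10929]]

tr A = 4 and det A = 3, so the characteristic polynomial is λ² − (4)λ + (3) with roots 3 and 1.
Eigenvectors give P = [[−2, 5], [1, −3]] with P⁻¹ = [[−3, −5], [−1, −2]], and A = P·diag(3, 1)·P⁻¹.
Then A⁷ = P·diag(2187, 1)·P⁻¹ = [[−4374, 5], [2187, −3]] · [[−3, −5], [−1, −2]] = [[13117, 21860], [−6558, −10929]].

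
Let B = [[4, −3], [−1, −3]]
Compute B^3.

B^2 = [[19, −3], [−1, 12]]
B^3 = [[79, −48], [−16, −33]]

[[79, −48], [−16, −33]]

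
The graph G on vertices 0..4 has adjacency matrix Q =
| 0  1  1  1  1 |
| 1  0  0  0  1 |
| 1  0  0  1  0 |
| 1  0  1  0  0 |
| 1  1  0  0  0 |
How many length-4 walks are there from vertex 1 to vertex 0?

9

The number of length-4 walks from vertex 1 to vertex 0 is entry (1,0) of Q⁴, where Q is the adjacency matrix.
Q² = [[4, 1, 1, 1, 1], [1, 2, 1, 1, 1], [1, 1, 2, 1, 1], [1, 1, 1, 2, 1], [1, 1, 1, 1, 2]]
Q³ = [[4, 5, 5, 5, 5], [5, 2, 2, 2, 3], [5, 2, 2, 3, 2], [5, 2, 3, 2, 2], [5, 3, 2, 2, 2]]
Q⁴ = [[20, 9, 9, 9, 9], [9, 8, 7, 7, 7], [9, 7, 8, 7, 7], [9, 7, 7, 8, 7], [9, 7, 7, 7, 8]]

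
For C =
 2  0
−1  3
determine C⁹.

[[512, 0], [−19171, 19683]]

tr C = 5 and det C = 6, so the characteristic polynomial is λ² − (5)λ + (6) with roots 3 and 2.
Eigenvectors give P = [[0, 1], [−1, 1]] with P⁻¹ = [[1, −1], [1, 0]], and C = P·diag(3, 2)·P⁻¹.
Then C⁹ = P·diag(19683, 512)·P⁻¹ = [[0, 512], [−19683, 512]] · [[1, −1], [1, 0]] = [[512, 0], [−19171, 19683]].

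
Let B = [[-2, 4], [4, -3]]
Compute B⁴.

[[800, -900], [-900, 1025]]

B² = [[20, -20], [-20, 25]]
B³ = [[-120, 140], [140, -155]]
B⁴ = [[800, -900], [-900, 1025]]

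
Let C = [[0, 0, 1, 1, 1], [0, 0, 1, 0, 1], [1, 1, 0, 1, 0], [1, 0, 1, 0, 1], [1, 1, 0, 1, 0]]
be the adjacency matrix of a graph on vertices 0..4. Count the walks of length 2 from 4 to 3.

1

The number of length-2 walks from vertex 4 to vertex 3 is entry (4,3) of C², where C is the adjacency matrix.
C² = [[3, 2, 1, 2, 1], [2, 2, 0, 2, 0], [1, 0, 3, 1, 3], [2, 2, 1, 3, 1], [1, 0, 3, 1, 3]]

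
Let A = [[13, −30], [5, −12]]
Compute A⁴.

[[211, −390], [65, −114]]

tr A = 1 and det A = −6, so the characteristic polynomial is λ² − (1)λ + (−6) with roots 3 and −2.
Eigenvectors give P = [[3, −2], [1, −1]] with P⁻¹ = [[1, −2], [1, −3]], and A = P·diag(3, −2)·P⁻¹.
Then A⁴ = P·diag(81, 16)·P⁻¹ = [[243, −32], [81, −16]] · [[1, −2], [1, −3]] = [[211, −390], [65, −114]].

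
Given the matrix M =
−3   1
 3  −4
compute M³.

M² = [[12, −7], [−21, 19]]
M³ = [[−57, 40], [120, −97]]

[[−57, 40], [120, −97]]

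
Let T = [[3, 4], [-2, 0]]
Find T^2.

[[1, 12], [-6, -8]]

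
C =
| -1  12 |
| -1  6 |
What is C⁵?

tr C = 5 and det C = 6, so the characteristic polynomial is λ² − (5)λ + (6) with roots 2 and 3.
Eigenvectors give P = [[-4, -3], [-1, -1]] with P⁻¹ = [[-1, 3], [1, -4]], and C = P·diag(2, 3)·P⁻¹.
Then C⁵ = P·diag(32, 243)·P⁻¹ = [[-128, -729], [-32, -243]] · [[-1, 3], [1, -4]] = [[-601, 2532], [-211, 876]].

[[-601, 2532], [-211, 876]]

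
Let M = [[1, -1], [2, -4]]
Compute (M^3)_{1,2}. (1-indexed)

M^2 = [[-1, 3], [-6, 14]]
M^3 = [[5, -11], [22, -50]]

-11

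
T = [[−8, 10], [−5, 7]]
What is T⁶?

[[1394, −1330], [665, −601]]

tr T = −1 and det T = −6, so the characteristic polynomial is λ² − (−1)λ + (−6) with roots −3 and 2.
Eigenvectors give P = [[2, 1], [1, 1]] with P⁻¹ = [[1, −1], [−1, 2]], and T = P·diag(−3, 2)·P⁻¹.
Then T⁶ = P·diag(729, 64)·P⁻¹ = [[1458, 64], [729, 64]] · [[1, −1], [−1, 2]] = [[1394, −1330], [665, −601]].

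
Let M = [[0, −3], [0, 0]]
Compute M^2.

M is strictly triangular, hence nilpotent: M^2 = 0, so M^2 = 0.

[[0, 0], [0, 0]]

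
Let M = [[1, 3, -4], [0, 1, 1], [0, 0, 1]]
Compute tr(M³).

3

M = I + N where N = [[0, 3, -4], [0, 0, 1], [0, 0, 0]] is strictly upper-triangular, so N³ = 0.
(I + N)³ = I + 3·N + 3·N² = [[1, 9, -3], [0, 1, 3], [0, 0, 1]].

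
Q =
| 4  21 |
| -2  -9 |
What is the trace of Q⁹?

-20195

tr Q = -5 and det Q = 6, so the characteristic polynomial is λ² − (-5)λ + (6) with roots -3 and -2.
Eigenvectors give P = [[3, 7], [-1, -2]] with P⁻¹ = [[-2, -7], [1, 3]], and Q = P·diag(-3, -2)·P⁻¹.
Then Q⁹ = P·diag(-19683, -512)·P⁻¹ = [[-59049, -3584], [19683, 1024]] · [[-2, -7], [1, 3]] = [[114514, 402591], [-38342, -134709]].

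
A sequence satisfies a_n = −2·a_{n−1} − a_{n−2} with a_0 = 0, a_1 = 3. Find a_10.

With companion matrix M = [[−2, −1], [1, 0]], [a_n, a_{n−1}]ᵀ = M·[a_{n−1}, a_{n−2}]ᵀ, so [a_10, a_9]ᵀ = M^9·[a_1, a_0]ᵀ.
M^9 = [[−10, −9], [9, 8]], giving [a_10, a_9]ᵀ = [[−30], [27]].

−30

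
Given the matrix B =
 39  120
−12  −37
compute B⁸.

[[65601, 196800], [−19680, −59039]]

tr B = 2 and det B = −3, so the characteristic polynomial is λ² − (2)λ + (−3) with roots −1 and 3.
Eigenvectors give P = [[3, 10], [−1, −3]] with P⁻¹ = [[−3, −10], [1, 3]], and B = P·diag(−1, 3)·P⁻¹.
Then B⁸ = P·diag(1, 6561)·P⁻¹ = [[3, 65610], [−1, −19683]] · [[−3, −10], [1, 3]] = [[65601, 196800], [−19680, −59039]].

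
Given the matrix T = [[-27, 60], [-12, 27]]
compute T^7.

tr T = 0 and det T = -9, so the characteristic polynomial is λ² − (0)λ + (-9) with roots -3 and 3.
Eigenvectors give P = [[5, -2], [2, -1]] with P⁻¹ = [[1, -2], [2, -5]], and T = P·diag(-3, 3)·P⁻¹.
Then T^7 = P·diag(-2187, 2187)·P⁻¹ = [[-10935, -4374], [-4374, -2187]] · [[1, -2], [2, -5]] = [[-19683, 43740], [-8748, 19683]].

[[-19683, 43740], [-8748, 19683]]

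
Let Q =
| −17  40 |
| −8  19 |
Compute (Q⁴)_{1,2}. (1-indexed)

800

tr Q = 2 and det Q = −3, so the characteristic polynomial is λ² − (2)λ + (−3) with roots 3 and −1.
Eigenvectors give P = [[−2, 5], [−1, 2]] with P⁻¹ = [[2, −5], [1, −2]], and Q = P·diag(3, −1)·P⁻¹.
Then Q⁴ = P·diag(81, 1)·P⁻¹ = [[−162, 5], [−81, 2]] · [[2, −5], [1, −2]] = [[−319, 800], [−160, 401]].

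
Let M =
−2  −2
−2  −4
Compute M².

[[8, 12], [12, 20]]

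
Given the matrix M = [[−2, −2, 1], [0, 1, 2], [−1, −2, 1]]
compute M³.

[[−1, 4, −2], [0, −7, −4], [2, 4, −7]]

M² = [[3, 0, −5], [−2, −3, 4], [1, −2, −4]]
M³ = [[−1, 4, −2], [0, −7, −4], [2, 4, −7]]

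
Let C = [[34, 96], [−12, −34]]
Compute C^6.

[[64, 0], [0, 64]]

tr C = 0 and det C = −4, so the characteristic polynomial is λ² − (0)λ + (−4) with roots −2 and 2.
Eigenvectors give P = [[−8, −3], [3, 1]] with P⁻¹ = [[1, 3], [−3, −8]], and C = P·diag(−2, 2)·P⁻¹.
Then C^6 = P·diag(64, 64)·P⁻¹ = [[−512, −192], [192, 64]] · [[1, 3], [−3, −8]] = [[64, 0], [0, 64]].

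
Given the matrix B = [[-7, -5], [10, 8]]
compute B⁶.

[[-601, -665], [1330, 1394]]

tr B = 1 and det B = -6, so the characteristic polynomial is λ² − (1)λ + (-6) with roots 3 and -2.
Eigenvectors give P = [[1, -1], [-2, 1]] with P⁻¹ = [[-1, -1], [-2, -1]], and B = P·diag(3, -2)·P⁻¹.
Then B⁶ = P·diag(729, 64)·P⁻¹ = [[729, -64], [-1458, 64]] · [[-1, -1], [-2, -1]] = [[-601, -665], [1330, 1394]].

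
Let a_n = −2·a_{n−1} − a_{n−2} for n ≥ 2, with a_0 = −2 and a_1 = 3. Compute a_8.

−10

With companion matrix B = [[−2, −1], [1, 0]], [a_n, a_{n−1}]ᵀ = B·[a_{n−1}, a_{n−2}]ᵀ, so [a_8, a_7]ᵀ = B⁷·[a_1, a_0]ᵀ.
B⁷ = [[−8, −7], [7, 6]], giving [a_8, a_7]ᵀ = [[−10], [9]].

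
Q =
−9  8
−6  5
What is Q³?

tr Q = −4 and det Q = 3, so the characteristic polynomial is λ² − (−4)λ + (3) with roots −1 and −3.
Eigenvectors give P = [[1, 4], [1, 3]] with P⁻¹ = [[−3, 4], [1, −1]], and Q = P·diag(−1, −3)·P⁻¹.
Then Q³ = P·diag(−1, −27)·P⁻¹ = [[−1, −108], [−1, −81]] · [[−3, 4], [1, −1]] = [[−105, 104], [−78, 77]].

[[−105, 104], [−78, 77]]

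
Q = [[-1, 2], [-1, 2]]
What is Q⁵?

[[-1, 2], [-1, 2]]

Q² = Q (a projection; rank 1, trace 1), so Q⁵ = Q.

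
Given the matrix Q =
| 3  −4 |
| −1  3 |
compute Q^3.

[[63, −124], [−31, 63]]

Q^2 = [[13, −24], [−6, 13]]
Q^3 = [[63, −124], [−31, 63]]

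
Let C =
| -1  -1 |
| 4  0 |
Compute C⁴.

[[5, -7], [28, 12]]

C² = [[-3, 1], [-4, -4]]
C³ = [[7, 3], [-12, 4]]
C⁴ = [[5, -7], [28, 12]]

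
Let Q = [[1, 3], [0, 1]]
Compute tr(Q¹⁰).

2

Q = I + N where N = [[0, 3], [0, 0]] is strictly upper-triangular, so N² = 0.
(I + N)¹⁰ = I + 10·N = [[1, 30], [0, 1]].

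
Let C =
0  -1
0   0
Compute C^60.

C is strictly triangular, hence nilpotent: C^2 = 0, so C^60 = 0.

[[0, 0], [0, 0]]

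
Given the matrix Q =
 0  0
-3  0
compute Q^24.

Q is strictly triangular, hence nilpotent: Q^2 = 0, so Q^24 = 0.

[[0, 0], [0, 0]]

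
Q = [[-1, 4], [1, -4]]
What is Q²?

[[5, -20], [-5, 20]]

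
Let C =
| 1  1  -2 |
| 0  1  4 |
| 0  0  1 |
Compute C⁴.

[[1, 4, 16], [0, 1, 16], [0, 0, 1]]

C = I + N where N = [[0, 1, -2], [0, 0, 4], [0, 0, 0]] is strictly upper-triangular, so N³ = 0.
(I + N)⁴ = I + 4·N + 6·N² = [[1, 4, 16], [0, 1, 16], [0, 0, 1]].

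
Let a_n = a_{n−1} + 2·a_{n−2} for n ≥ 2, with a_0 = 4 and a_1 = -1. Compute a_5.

29

With companion matrix T = [[1, 2], [1, 0]], [a_n, a_{n−1}]ᵀ = T·[a_{n−1}, a_{n−2}]ᵀ, so [a_5, a_4]ᵀ = T^4·[a_1, a_0]ᵀ.
T^4 = [[11, 10], [5, 6]], giving [a_5, a_4]ᵀ = [[29], [19]].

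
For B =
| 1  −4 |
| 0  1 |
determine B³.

[[1, −12], [0, 1]]

B = I + N where N = [[0, −4], [0, 0]] is strictly upper-triangular, so N² = 0.
(I + N)³ = I + 3·N = [[1, −12], [0, 1]].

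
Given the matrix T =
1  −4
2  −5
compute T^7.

tr T = −4 and det T = 3, so the characteristic polynomial is λ² − (−4)λ + (3) with roots −3 and −1.
Eigenvectors give P = [[−1, 2], [−1, 1]] with P⁻¹ = [[1, −2], [1, −1]], and T = P·diag(−3, −1)·P⁻¹.
Then T^7 = P·diag(−2187, −1)·P⁻¹ = [[2187, −2], [2187, −1]] · [[1, −2], [1, −1]] = [[2185, −4372], [2186, −4373]].

[[2185, −4372], [2186, −4373]]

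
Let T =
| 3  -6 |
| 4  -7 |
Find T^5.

tr T = -4 and det T = 3, so the characteristic polynomial is λ² − (-4)λ + (3) with roots -3 and -1.
Eigenvectors give P = [[1, -3], [1, -2]] with P⁻¹ = [[-2, 3], [-1, 1]], and T = P·diag(-3, -1)·P⁻¹.
Then T^5 = P·diag(-243, -1)·P⁻¹ = [[-243, 3], [-243, 2]] · [[-2, 3], [-1, 1]] = [[483, -726], [484, -727]].

[[483, -726], [484, -727]]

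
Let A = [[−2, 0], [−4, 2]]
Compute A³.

tr A = 0 and det A = −4, so the characteristic polynomial is λ² − (0)λ + (−4) with roots −2 and 2.
Eigenvectors give P = [[1, 0], [1, −1]] with P⁻¹ = [[1, 0], [1, −1]], and A = P·diag(−2, 2)·P⁻¹.
Then A³ = P·diag(−8, 8)·P⁻¹ = [[−8, 0], [−8, −8]] · [[1, 0], [1, −1]] = [[−8, 0], [−16, 8]].

[[−8, 0], [−16, 8]]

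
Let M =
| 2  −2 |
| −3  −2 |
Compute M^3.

M^2 = [[10, 0], [0, 10]]
M^3 = [[20, −20], [−30, −20]]

[[20, −20], [−30, −20]]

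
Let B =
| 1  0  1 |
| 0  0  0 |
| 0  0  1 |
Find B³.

[[1, 0, 3], [0, 0, 0], [0, 0, 1]]

B² = [[1, 0, 2], [0, 0, 0], [0, 0, 1]]
B³ = [[1, 0, 3], [0, 0, 0], [0, 0, 1]]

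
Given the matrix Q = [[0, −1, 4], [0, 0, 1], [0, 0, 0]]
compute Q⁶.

[[0, 0, 0], [0, 0, 0], [0, 0, 0]]

Q is strictly triangular, hence nilpotent: Q³ = 0, so Q⁶ = 0.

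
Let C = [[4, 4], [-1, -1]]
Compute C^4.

[[108, 108], [-27, -27]]

C^2 = [[12, 12], [-3, -3]]
C^3 = [[36, 36], [-9, -9]]
C^4 = [[108, 108], [-27, -27]]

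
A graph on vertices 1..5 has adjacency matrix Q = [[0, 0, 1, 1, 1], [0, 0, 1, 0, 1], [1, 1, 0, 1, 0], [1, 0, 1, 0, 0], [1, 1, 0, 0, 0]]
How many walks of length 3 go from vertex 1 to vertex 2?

1

The number of length-3 walks from vertex 1 to vertex 2 is entry (1,2) of Q³, where Q is the adjacency matrix.
Q² = [[3, 2, 1, 1, 0], [2, 2, 0, 1, 0], [1, 0, 3, 1, 2], [1, 1, 1, 2, 1], [0, 0, 2, 1, 2]]
Q³ = [[2, 1, 6, 4, 5], [1, 0, 5, 2, 4], [6, 5, 2, 4, 1], [4, 2, 4, 2, 2], [5, 4, 1, 2, 0]]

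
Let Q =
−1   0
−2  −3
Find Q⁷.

[[−1, 0], [−2186, −2187]]

tr Q = −4 and det Q = 3, so the characteristic polynomial is λ² − (−4)λ + (3) with roots −3 and −1.
Eigenvectors give P = [[0, 1], [−1, −1]] with P⁻¹ = [[−1, −1], [1, 0]], and Q = P·diag(−3, −1)·P⁻¹.
Then Q⁷ = P·diag(−2187, −1)·P⁻¹ = [[0, −1], [2187, 1]] · [[−1, −1], [1, 0]] = [[−1, 0], [−2186, −2187]].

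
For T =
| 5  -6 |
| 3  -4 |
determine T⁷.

[[257, -258], [129, -130]]

tr T = 1 and det T = -2, so the characteristic polynomial is λ² − (1)λ + (-2) with roots 2 and -1.
Eigenvectors give P = [[2, 1], [1, 1]] with P⁻¹ = [[1, -1], [-1, 2]], and T = P·diag(2, -1)·P⁻¹.
Then T⁷ = P·diag(128, -1)·P⁻¹ = [[256, -1], [128, -1]] · [[1, -1], [-1, 2]] = [[257, -258], [129, -130]].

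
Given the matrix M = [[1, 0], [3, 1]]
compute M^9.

M = I + N where N = [[0, 0], [3, 0]] is strictly lower-triangular, so N^2 = 0.
(I + N)^9 = I + 9·N = [[1, 0], [27, 1]].

[[1, 0], [27, 1]]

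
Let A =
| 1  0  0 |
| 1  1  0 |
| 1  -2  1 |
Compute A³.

[[1, 0, 0], [3, 1, 0], [-3, -6, 1]]

A = I + N where N = [[0, 0, 0], [1, 0, 0], [1, -2, 0]] is strictly lower-triangular, so N³ = 0.
(I + N)³ = I + 3·N + 3·N² = [[1, 0, 0], [3, 1, 0], [-3, -6, 1]].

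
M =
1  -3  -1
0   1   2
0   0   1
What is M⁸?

[[1, -24, -176], [0, 1, 16], [0, 0, 1]]

M = I + N where N = [[0, -3, -1], [0, 0, 2], [0, 0, 0]] is strictly upper-triangular, so N³ = 0.
(I + N)⁸ = I + 8·N + 28·N² = [[1, -24, -176], [0, 1, 16], [0, 0, 1]].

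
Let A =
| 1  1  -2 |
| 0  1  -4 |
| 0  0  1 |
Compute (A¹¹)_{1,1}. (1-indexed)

A = I + N where N = [[0, 1, -2], [0, 0, -4], [0, 0, 0]] is strictly upper-triangular, so N³ = 0.
(I + N)¹¹ = I + 11·N + 55·N² = [[1, 11, -242], [0, 1, -44], [0, 0, 1]].

1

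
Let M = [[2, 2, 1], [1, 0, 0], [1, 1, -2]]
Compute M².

[[7, 5, 0], [2, 2, 1], [1, 0, 5]]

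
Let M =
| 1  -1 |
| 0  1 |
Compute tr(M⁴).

2

M = I + N where N = [[0, -1], [0, 0]] is strictly upper-triangular, so N² = 0.
(I + N)⁴ = I + 4·N = [[1, -4], [0, 1]].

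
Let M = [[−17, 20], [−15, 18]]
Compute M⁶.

tr M = 1 and det M = −6, so the characteristic polynomial is λ² − (1)λ + (−6) with roots −2 and 3.
Eigenvectors give P = [[4, 1], [3, 1]] with P⁻¹ = [[1, −1], [−3, 4]], and M = P·diag(−2, 3)·P⁻¹.
Then M⁶ = P·diag(64, 729)·P⁻¹ = [[256, 729], [192, 729]] · [[1, −1], [−3, 4]] = [[−1931, 2660], [−1995, 2724]].

[[−1931, 2660], [−1995, 2724]]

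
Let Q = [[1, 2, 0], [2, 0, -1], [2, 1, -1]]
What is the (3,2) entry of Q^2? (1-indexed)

3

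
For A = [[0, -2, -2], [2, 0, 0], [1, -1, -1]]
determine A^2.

[[-6, 2, 2], [0, -4, -4], [-3, -1, -1]]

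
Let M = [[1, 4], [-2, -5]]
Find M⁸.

[[-6559, -13120], [6560, 13121]]

tr M = -4 and det M = 3, so the characteristic polynomial is λ² − (-4)λ + (3) with roots -1 and -3.
Eigenvectors give P = [[2, -1], [-1, 1]] with P⁻¹ = [[1, 1], [1, 2]], and M = P·diag(-1, -3)·P⁻¹.
Then M⁸ = P·diag(1, 6561)·P⁻¹ = [[2, -6561], [-1, 6561]] · [[1, 1], [1, 2]] = [[-6559, -13120], [6560, 13121]].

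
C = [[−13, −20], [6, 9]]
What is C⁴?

[[481, 800], [−240, −399]]

tr C = −4 and det C = 3, so the characteristic polynomial is λ² − (−4)λ + (3) with roots −1 and −3.
Eigenvectors give P = [[5, 2], [−3, −1]] with P⁻¹ = [[−1, −2], [3, 5]], and C = P·diag(−1, −3)·P⁻¹.
Then C⁴ = P·diag(1, 81)·P⁻¹ = [[5, 162], [−3, −81]] · [[−1, −2], [3, 5]] = [[481, 800], [−240, −399]].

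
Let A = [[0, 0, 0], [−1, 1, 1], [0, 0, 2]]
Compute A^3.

A^2 = [[0, 0, 0], [−1, 1, 3], [0, 0, 4]]
A^3 = [[0, 0, 0], [−1, 1, 7], [0, 0, 8]]

[[0, 0, 0], [−1, 1, 7], [0, 0, 8]]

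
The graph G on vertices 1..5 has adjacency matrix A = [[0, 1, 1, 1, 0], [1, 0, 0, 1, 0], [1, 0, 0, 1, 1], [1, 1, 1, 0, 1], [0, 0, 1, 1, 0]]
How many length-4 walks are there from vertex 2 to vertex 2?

11

The number of length-4 walks from vertex 2 to vertex 2 is entry (2,2) of A⁴, where A is the adjacency matrix.
A² = [[3, 1, 1, 2, 2], [1, 2, 2, 1, 1], [1, 2, 3, 2, 1], [2, 1, 2, 4, 1], [2, 1, 1, 1, 2]]
A³ = [[4, 5, 7, 7, 3], [5, 2, 3, 6, 3], [7, 3, 4, 7, 5], [7, 6, 7, 6, 6], [3, 3, 5, 6, 2]]
A⁴ = [[19, 11, 14, 19, 14], [11, 11, 14, 13, 9], [14, 14, 19, 19, 11], [19, 13, 19, 26, 13], [14, 9, 11, 13, 11]]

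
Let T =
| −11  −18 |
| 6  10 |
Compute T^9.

tr T = −1 and det T = −2, so the characteristic polynomial is λ² − (−1)λ + (−2) with roots −2 and 1.
Eigenvectors give P = [[−2, −3], [1, 2]] with P⁻¹ = [[−2, −3], [1, 2]], and T = P·diag(−2, 1)·P⁻¹.
Then T^9 = P·diag(−512, 1)·P⁻¹ = [[1024, −3], [−512, 2]] · [[−2, −3], [1, 2]] = [[−2051, −3078], [1026, 1540]].

[[−2051, −3078], [1026, 1540]]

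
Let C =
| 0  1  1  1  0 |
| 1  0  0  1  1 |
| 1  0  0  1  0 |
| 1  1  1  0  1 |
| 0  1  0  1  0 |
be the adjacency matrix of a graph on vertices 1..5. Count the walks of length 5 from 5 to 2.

The number of length-5 walks from vertex 5 to vertex 2 is entry (5,2) of C⁵, where C is the adjacency matrix.
C² = [[3, 1, 1, 2, 2], [1, 3, 2, 2, 1], [1, 2, 2, 1, 1], [2, 2, 1, 4, 1], [2, 1, 1, 1, 2]]
C³ = [[4, 7, 5, 7, 3], [7, 4, 3, 7, 5], [5, 3, 2, 6, 3], [7, 7, 6, 6, 6], [3, 5, 3, 6, 2]]
C⁴ = [[19, 14, 11, 19, 14], [14, 19, 14, 19, 11], [11, 14, 11, 13, 9], [19, 19, 13, 26, 13], [14, 11, 9, 13, 11]]
C⁵ = [[44, 52, 38, 58, 33], [52, 44, 33, 58, 38], [38, 33, 24, 45, 27], [58, 58, 45, 64, 45], [33, 38, 27, 45, 24]]

38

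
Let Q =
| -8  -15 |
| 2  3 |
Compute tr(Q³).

-35

tr Q = -5 and det Q = 6, so the characteristic polynomial is λ² − (-5)λ + (6) with roots -3 and -2.
Eigenvectors give P = [[-3, 5], [1, -2]] with P⁻¹ = [[-2, -5], [-1, -3]], and Q = P·diag(-3, -2)·P⁻¹.
Then Q³ = P·diag(-27, -8)·P⁻¹ = [[81, -40], [-27, 16]] · [[-2, -5], [-1, -3]] = [[-122, -285], [38, 87]].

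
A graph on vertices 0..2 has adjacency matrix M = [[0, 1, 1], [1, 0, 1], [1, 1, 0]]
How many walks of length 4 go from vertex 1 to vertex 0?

The number of length-4 walks from vertex 1 to vertex 0 is entry (1,0) of M⁴, where M is the adjacency matrix.
M² = [[2, 1, 1], [1, 2, 1], [1, 1, 2]]
M³ = [[2, 3, 3], [3, 2, 3], [3, 3, 2]]
M⁴ = [[6, 5, 5], [5, 6, 5], [5, 5, 6]]

5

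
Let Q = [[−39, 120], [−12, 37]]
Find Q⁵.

tr Q = −2 and det Q = −3, so the characteristic polynomial is λ² − (−2)λ + (−3) with roots −3 and 1.
Eigenvectors give P = [[10, −3], [3, −1]] with P⁻¹ = [[1, −3], [3, −10]], and Q = P·diag(−3, 1)·P⁻¹.
Then Q⁵ = P·diag(−243, 1)·P⁻¹ = [[−2430, −3], [−729, −1]] · [[1, −3], [3, −10]] = [[−2439, 7320], [−732, 2197]].

[[−2439, 7320], [−732, 2197]]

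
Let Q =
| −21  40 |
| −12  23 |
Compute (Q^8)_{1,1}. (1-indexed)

−32799

tr Q = 2 and det Q = −3, so the characteristic polynomial is λ² − (2)λ + (−3) with roots 3 and −1.
Eigenvectors give P = [[−5, 2], [−3, 1]] with P⁻¹ = [[1, −2], [3, −5]], and Q = P·diag(3, −1)·P⁻¹.
Then Q^8 = P·diag(6561, 1)·P⁻¹ = [[−32805, 2], [−19683, 1]] · [[1, −2], [3, −5]] = [[−32799, 65600], [−19680, 39361]].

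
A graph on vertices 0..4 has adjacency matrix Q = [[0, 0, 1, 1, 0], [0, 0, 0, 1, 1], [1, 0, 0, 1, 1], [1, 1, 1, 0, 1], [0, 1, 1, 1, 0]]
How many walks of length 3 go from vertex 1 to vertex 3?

6

The number of length-3 walks from vertex 1 to vertex 3 is entry (1,3) of Q³, where Q is the adjacency matrix.
Q² = [[2, 1, 1, 1, 2], [1, 2, 2, 1, 1], [1, 2, 3, 2, 1], [1, 1, 2, 4, 2], [2, 1, 1, 2, 3]]
Q³ = [[2, 3, 5, 6, 3], [3, 2, 3, 6, 5], [5, 3, 4, 7, 7], [6, 6, 7, 6, 7], [3, 5, 7, 7, 4]]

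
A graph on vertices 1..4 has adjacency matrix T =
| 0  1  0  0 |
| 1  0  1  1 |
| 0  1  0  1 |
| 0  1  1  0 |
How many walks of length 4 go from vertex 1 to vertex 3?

4

The number of length-4 walks from vertex 1 to vertex 3 is entry (1,3) of T⁴, where T is the adjacency matrix.
T² = [[1, 0, 1, 1], [0, 3, 1, 1], [1, 1, 2, 1], [1, 1, 1, 2]]
T³ = [[0, 3, 1, 1], [3, 2, 4, 4], [1, 4, 2, 3], [1, 4, 3, 2]]
T⁴ = [[3, 2, 4, 4], [2, 11, 6, 6], [4, 6, 7, 6], [4, 6, 6, 7]]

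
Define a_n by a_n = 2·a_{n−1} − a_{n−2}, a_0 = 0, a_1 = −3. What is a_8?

−24

With companion matrix Q = [[2, −1], [1, 0]], [a_n, a_{n−1}]ᵀ = Q·[a_{n−1}, a_{n−2}]ᵀ, so [a_8, a_7]ᵀ = Q^7·[a_1, a_0]ᵀ.
Q^7 = [[8, −7], [7, −6]], giving [a_8, a_7]ᵀ = [[−24], [−21]].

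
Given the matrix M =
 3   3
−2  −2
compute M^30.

[[3, 3], [−2, −2]]

M² = M (a projection; rank 1, trace 1), so M^30 = M.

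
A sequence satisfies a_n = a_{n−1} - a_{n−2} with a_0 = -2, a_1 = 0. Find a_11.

-2

With companion matrix T = [[1, -1], [1, 0]], [a_n, a_{n−1}]ᵀ = T·[a_{n−1}, a_{n−2}]ᵀ, so [a_11, a_10]ᵀ = T¹⁰·[a_1, a_0]ᵀ.
T¹⁰ = [[-1, 1], [-1, 0]], giving [a_11, a_10]ᵀ = [[-2], [0]].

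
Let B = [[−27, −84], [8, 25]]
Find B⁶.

[[5097, 15288], [−1456, −4367]]

tr B = −2 and det B = −3, so the characteristic polynomial is λ² − (−2)λ + (−3) with roots −3 and 1.
Eigenvectors give P = [[−7, −3], [2, 1]] with P⁻¹ = [[−1, −3], [2, 7]], and B = P·diag(−3, 1)·P⁻¹.
Then B⁶ = P·diag(729, 1)·P⁻¹ = [[−5103, −3], [1458, 1]] · [[−1, −3], [2, 7]] = [[5097, 15288], [−1456, −4367]].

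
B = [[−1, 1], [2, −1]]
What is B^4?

[[17, −12], [−24, 17]]

B^2 = [[3, −2], [−4, 3]]
B^3 = [[−7, 5], [10, −7]]
B^4 = [[17, −12], [−24, 17]]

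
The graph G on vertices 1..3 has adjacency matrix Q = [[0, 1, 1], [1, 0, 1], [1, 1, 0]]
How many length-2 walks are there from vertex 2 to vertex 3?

1

The number of length-2 walks from vertex 2 to vertex 3 is entry (2,3) of Q², where Q is the adjacency matrix.
Q² = [[2, 1, 1], [1, 2, 1], [1, 1, 2]]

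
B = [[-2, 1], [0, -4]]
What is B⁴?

B² = [[4, -6], [0, 16]]
B³ = [[-8, 28], [0, -64]]
B⁴ = [[16, -120], [0, 256]]

[[16, -120], [0, 256]]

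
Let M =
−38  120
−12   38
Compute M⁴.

[[16, 0], [0, 16]]

tr M = 0 and det M = −4, so the characteristic polynomial is λ² − (0)λ + (−4) with roots 2 and −2.
Eigenvectors give P = [[3, 10], [1, 3]] with P⁻¹ = [[−3, 10], [1, −3]], and M = P·diag(2, −2)·P⁻¹.
Then M⁴ = P·diag(16, 16)·P⁻¹ = [[48, 160], [16, 48]] · [[−3, 10], [1, −3]] = [[16, 0], [0, 16]].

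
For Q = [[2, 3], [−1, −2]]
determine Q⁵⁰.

[[1, 0], [0, 1]]

Q² = I (check: tr Q = 0 and det Q = −1), so Q⁵⁰ = I since 50 is even.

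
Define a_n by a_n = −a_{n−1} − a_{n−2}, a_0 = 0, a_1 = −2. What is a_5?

2

With companion matrix T = [[−1, −1], [1, 0]], [a_n, a_{n−1}]ᵀ = T·[a_{n−1}, a_{n−2}]ᵀ, so [a_5, a_4]ᵀ = T⁴·[a_1, a_0]ᵀ.
T⁴ = [[−1, −1], [1, 0]], giving [a_5, a_4]ᵀ = [[2], [−2]].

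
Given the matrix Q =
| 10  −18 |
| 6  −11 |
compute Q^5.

tr Q = −1 and det Q = −2, so the characteristic polynomial is λ² − (−1)λ + (−2) with roots −2 and 1.
Eigenvectors give P = [[−3, 2], [−2, 1]] with P⁻¹ = [[1, −2], [2, −3]], and Q = P·diag(−2, 1)·P⁻¹.
Then Q^5 = P·diag(−32, 1)·P⁻¹ = [[96, 2], [64, 1]] · [[1, −2], [2, −3]] = [[100, −198], [66, −131]].

[[100, −198], [66, −131]]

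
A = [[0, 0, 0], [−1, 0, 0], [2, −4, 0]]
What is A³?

A is strictly triangular, hence nilpotent: A³ = 0, so A³ = 0.

[[0, 0, 0], [0, 0, 0], [0, 0, 0]]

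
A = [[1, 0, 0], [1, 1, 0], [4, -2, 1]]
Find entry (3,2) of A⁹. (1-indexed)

A = I + N where N = [[0, 0, 0], [1, 0, 0], [4, -2, 0]] is strictly lower-triangular, so N³ = 0.
(I + N)⁹ = I + 9·N + 36·N² = [[1, 0, 0], [9, 1, 0], [-36, -18, 1]].

-18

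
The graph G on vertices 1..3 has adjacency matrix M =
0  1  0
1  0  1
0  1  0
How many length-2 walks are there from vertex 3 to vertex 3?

1

The number of length-2 walks from vertex 3 to vertex 3 is entry (3,3) of M^2, where M is the adjacency matrix.
M^2 = [[1, 0, 1], [0, 2, 0], [1, 0, 1]]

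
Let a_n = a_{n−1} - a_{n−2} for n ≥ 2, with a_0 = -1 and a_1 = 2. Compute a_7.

With companion matrix T = [[1, -1], [1, 0]], [a_n, a_{n−1}]ᵀ = T·[a_{n−1}, a_{n−2}]ᵀ, so [a_7, a_6]ᵀ = T⁶·[a_1, a_0]ᵀ.
T⁶ = [[1, 0], [0, 1]], giving [a_7, a_6]ᵀ = [[2], [-1]].

2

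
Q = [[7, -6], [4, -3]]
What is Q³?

tr Q = 4 and det Q = 3, so the characteristic polynomial is λ² − (4)λ + (3) with roots 1 and 3.
Eigenvectors give P = [[-1, -3], [-1, -2]] with P⁻¹ = [[2, -3], [-1, 1]], and Q = P·diag(1, 3)·P⁻¹.
Then Q³ = P·diag(1, 27)·P⁻¹ = [[-1, -81], [-1, -54]] · [[2, -3], [-1, 1]] = [[79, -78], [52, -51]].

[[79, -78], [52, -51]]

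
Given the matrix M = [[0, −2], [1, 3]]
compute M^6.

tr M = 3 and det M = 2, so the characteristic polynomial is λ² − (3)λ + (2) with roots 1 and 2.
Eigenvectors give P = [[2, 1], [−1, −1]] with P⁻¹ = [[1, 1], [−1, −2]], and M = P·diag(1, 2)·P⁻¹.
Then M^6 = P·diag(1, 64)·P⁻¹ = [[2, 64], [−1, −64]] · [[1, 1], [−1, −2]] = [[−62, −126], [63, 127]].

[[−62, −126], [63, 127]]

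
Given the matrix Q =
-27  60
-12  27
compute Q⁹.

[[-177147, 393660], [-78732, 177147]]

tr Q = 0 and det Q = -9, so the characteristic polynomial is λ² − (0)λ + (-9) with roots 3 and -3.
Eigenvectors give P = [[-2, 5], [-1, 2]] with P⁻¹ = [[2, -5], [1, -2]], and Q = P·diag(3, -3)·P⁻¹.
Then Q⁹ = P·diag(19683, -19683)·P⁻¹ = [[-39366, -98415], [-19683, -39366]] · [[2, -5], [1, -2]] = [[-177147, 393660], [-78732, 177147]].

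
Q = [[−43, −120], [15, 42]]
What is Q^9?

[[−181243, −484680], [60585, 162072]]

tr Q = −1 and det Q = −6, so the characteristic polynomial is λ² − (−1)λ + (−6) with roots −3 and 2.
Eigenvectors give P = [[−3, −8], [1, 3]] with P⁻¹ = [[−3, −8], [1, 3]], and Q = P·diag(−3, 2)·P⁻¹.
Then Q^9 = P·diag(−19683, 512)·P⁻¹ = [[59049, −4096], [−19683, 1536]] · [[−3, −8], [1, 3]] = [[−181243, −484680], [60585, 162072]].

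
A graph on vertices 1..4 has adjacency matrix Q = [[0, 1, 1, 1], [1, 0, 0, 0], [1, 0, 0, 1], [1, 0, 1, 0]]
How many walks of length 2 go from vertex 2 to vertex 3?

The number of length-2 walks from vertex 2 to vertex 3 is entry (2,3) of Q², where Q is the adjacency matrix.
Q² = [[3, 0, 1, 1], [0, 1, 1, 1], [1, 1, 2, 1], [1, 1, 1, 2]]

1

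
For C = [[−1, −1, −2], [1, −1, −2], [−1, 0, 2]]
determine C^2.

[[2, 2, 0], [0, 0, −4], [−1, 1, 6]]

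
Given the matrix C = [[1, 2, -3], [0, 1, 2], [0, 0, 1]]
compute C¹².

C = I + N where N = [[0, 2, -3], [0, 0, 2], [0, 0, 0]] is strictly upper-triangular, so N³ = 0.
(I + N)¹² = I + 12·N + 66·N² = [[1, 24, 228], [0, 1, 24], [0, 0, 1]].

[[1, 24, 228], [0, 1, 24], [0, 0, 1]]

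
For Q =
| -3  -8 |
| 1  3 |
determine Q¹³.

[[-3, -8], [1, 3]]

Q² = I (check: tr Q = 0 and det Q = -1), so Q¹³ = Q since 13 is odd.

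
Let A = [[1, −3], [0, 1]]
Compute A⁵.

A = I + N where N = [[0, −3], [0, 0]] is strictly upper-triangular, so N² = 0.
(I + N)⁵ = I + 5·N = [[1, −15], [0, 1]].

[[1, −15], [0, 1]]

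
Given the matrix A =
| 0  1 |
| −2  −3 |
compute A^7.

[[126, 127], [−254, −255]]

tr A = −3 and det A = 2, so the characteristic polynomial is λ² − (−3)λ + (2) with roots −2 and −1.
Eigenvectors give P = [[−1, 1], [2, −1]] with P⁻¹ = [[1, 1], [2, 1]], and A = P·diag(−2, −1)·P⁻¹.
Then A^7 = P·diag(−128, −1)·P⁻¹ = [[128, −1], [−256, 1]] · [[1, 1], [2, 1]] = [[126, 127], [−254, −255]].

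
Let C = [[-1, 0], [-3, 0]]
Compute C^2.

[[1, 0], [3, 0]]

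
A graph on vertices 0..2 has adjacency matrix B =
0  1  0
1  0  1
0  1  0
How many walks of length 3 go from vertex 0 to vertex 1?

The number of length-3 walks from vertex 0 to vertex 1 is entry (0,1) of B³, where B is the adjacency matrix.
B² = [[1, 0, 1], [0, 2, 0], [1, 0, 1]]
B³ = [[0, 2, 0], [2, 0, 2], [0, 2, 0]]

2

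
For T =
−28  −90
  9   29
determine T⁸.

tr T = 1 and det T = −2, so the characteristic polynomial is λ² − (1)λ + (−2) with roots −1 and 2.
Eigenvectors give P = [[−10, −3], [3, 1]] with P⁻¹ = [[−1, −3], [3, 10]], and T = P·diag(−1, 2)·P⁻¹.
Then T⁸ = P·diag(1, 256)·P⁻¹ = [[−10, −768], [3, 256]] · [[−1, −3], [3, 10]] = [[−2294, −7650], [765, 2551]].

[[−2294, −7650], [765, 2551]]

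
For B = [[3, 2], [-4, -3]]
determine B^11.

[[3, 2], [-4, -3]]

B² = I (check: tr B = 0 and det B = -1), so B^11 = B since 11 is odd.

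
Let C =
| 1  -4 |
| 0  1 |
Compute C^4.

[[1, -16], [0, 1]]

C = I + N where N = [[0, -4], [0, 0]] is strictly upper-triangular, so N^2 = 0.
(I + N)^4 = I + 4·N = [[1, -16], [0, 1]].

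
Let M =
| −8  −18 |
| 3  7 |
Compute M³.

tr M = −1 and det M = −2, so the characteristic polynomial is λ² − (−1)λ + (−2) with roots −2 and 1.
Eigenvectors give P = [[−3, −2], [1, 1]] with P⁻¹ = [[−1, −2], [1, 3]], and M = P·diag(−2, 1)·P⁻¹.
Then M³ = P·diag(−8, 1)·P⁻¹ = [[24, −2], [−8, 1]] · [[−1, −2], [1, 3]] = [[−26, −54], [9, 19]].

[[−26, −54], [9, 19]]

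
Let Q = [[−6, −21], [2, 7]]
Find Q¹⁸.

[[−6, −21], [2, 7]]

Q² = Q (a projection; rank 1, trace 1), so Q¹⁸ = Q.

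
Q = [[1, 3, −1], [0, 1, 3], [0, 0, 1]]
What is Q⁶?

Q = I + N where N = [[0, 3, −1], [0, 0, 3], [0, 0, 0]] is strictly upper-triangular, so N³ = 0.
(I + N)⁶ = I + 6·N + 15·N² = [[1, 18, 129], [0, 1, 18], [0, 0, 1]].

[[1, 18, 129], [0, 1, 18], [0, 0, 1]]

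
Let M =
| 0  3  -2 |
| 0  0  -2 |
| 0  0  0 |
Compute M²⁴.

M is strictly triangular, hence nilpotent: M³ = 0, so M²⁴ = 0.

[[0, 0, 0], [0, 0, 0], [0, 0, 0]]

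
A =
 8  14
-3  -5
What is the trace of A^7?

129

tr A = 3 and det A = 2, so the characteristic polynomial is λ² − (3)λ + (2) with roots 2 and 1.
Eigenvectors give P = [[7, -2], [-3, 1]] with P⁻¹ = [[1, 2], [3, 7]], and A = P·diag(2, 1)·P⁻¹.
Then A^7 = P·diag(128, 1)·P⁻¹ = [[896, -2], [-384, 1]] · [[1, 2], [3, 7]] = [[890, 1778], [-381, -761]].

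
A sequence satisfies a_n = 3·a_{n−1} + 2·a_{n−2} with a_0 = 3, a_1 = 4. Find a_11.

1612550

With companion matrix T = [[3, 2], [1, 0]], [a_n, a_{n−1}]ᵀ = T·[a_{n−1}, a_{n−2}]ᵀ, so [a_11, a_10]ᵀ = T¹⁰·[a_1, a_0]ᵀ.
T¹⁰ = [[283667, 159294], [79647, 44726]], giving [a_11, a_10]ᵀ = [[1612550], [452766]].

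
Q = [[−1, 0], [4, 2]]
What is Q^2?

[[1, 0], [4, 4]]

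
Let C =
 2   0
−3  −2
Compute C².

[[4, 0], [0, 4]]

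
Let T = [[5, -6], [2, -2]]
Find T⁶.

tr T = 3 and det T = 2, so the characteristic polynomial is λ² − (3)λ + (2) with roots 2 and 1.
Eigenvectors give P = [[-2, 3], [-1, 2]] with P⁻¹ = [[-2, 3], [-1, 2]], and T = P·diag(2, 1)·P⁻¹.
Then T⁶ = P·diag(64, 1)·P⁻¹ = [[-128, 3], [-64, 2]] · [[-2, 3], [-1, 2]] = [[253, -378], [126, -188]].

[[253, -378], [126, -188]]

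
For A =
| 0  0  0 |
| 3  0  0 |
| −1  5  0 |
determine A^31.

[[0, 0, 0], [0, 0, 0], [0, 0, 0]]

A is strictly triangular, hence nilpotent: A^3 = 0, so A^31 = 0.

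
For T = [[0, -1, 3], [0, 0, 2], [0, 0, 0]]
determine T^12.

[[0, 0, 0], [0, 0, 0], [0, 0, 0]]

T is strictly triangular, hence nilpotent: T^3 = 0, so T^12 = 0.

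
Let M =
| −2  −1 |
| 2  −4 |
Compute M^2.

[[2, 6], [−12, 14]]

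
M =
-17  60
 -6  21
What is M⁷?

tr M = 4 and det M = 3, so the characteristic polynomial is λ² − (4)λ + (3) with roots 3 and 1.
Eigenvectors give P = [[3, 10], [1, 3]] with P⁻¹ = [[-3, 10], [1, -3]], and M = P·diag(3, 1)·P⁻¹.
Then M⁷ = P·diag(2187, 1)·P⁻¹ = [[6561, 10], [2187, 3]] · [[-3, 10], [1, -3]] = [[-19673, 65580], [-6558, 21861]].

[[-19673, 65580], [-6558, 21861]]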